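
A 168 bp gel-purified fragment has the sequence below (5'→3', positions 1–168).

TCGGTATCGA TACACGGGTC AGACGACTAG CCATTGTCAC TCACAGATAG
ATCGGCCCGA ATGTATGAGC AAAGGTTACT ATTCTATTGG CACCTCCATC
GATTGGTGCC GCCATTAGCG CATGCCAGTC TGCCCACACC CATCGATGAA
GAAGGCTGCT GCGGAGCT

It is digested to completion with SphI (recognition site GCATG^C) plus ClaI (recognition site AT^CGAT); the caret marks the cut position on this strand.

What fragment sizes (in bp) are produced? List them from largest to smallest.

The SphI site (GCATGC) starts at position 120.
SphI cuts after base 5 of each site (before the last base), so after position 124.
ClaI sites (ATCGAT) start at positions 6, 98, 142.
ClaI cuts after base 2 of each site, so after positions 7, 99, 143.
Combined cut positions: 7, 99, 124, 143.
Linear molecule, 4 cuts → 5 fragments:
  1–7 → 7 bp
  8–99 → 92 bp
  100–124 → 25 bp
  125–143 → 19 bp
  144–168 → 25 bp
Sorted largest to smallest: 92, 25, 25, 19, 7 bp.

92, 25, 25, 19, 7 bp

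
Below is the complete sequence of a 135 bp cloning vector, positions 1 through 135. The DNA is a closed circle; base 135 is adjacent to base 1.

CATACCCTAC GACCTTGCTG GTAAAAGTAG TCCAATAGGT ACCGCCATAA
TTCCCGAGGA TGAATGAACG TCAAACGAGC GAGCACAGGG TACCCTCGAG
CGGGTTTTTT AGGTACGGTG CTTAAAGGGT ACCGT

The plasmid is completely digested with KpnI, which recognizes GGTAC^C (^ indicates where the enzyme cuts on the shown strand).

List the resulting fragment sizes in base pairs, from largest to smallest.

KpnI sites (GGTACC) start at positions 38, 89, 128.
KpnI cuts after base 5 of each site (before the last base), so after positions 42, 93, 132.
Circular molecule, 3 cuts → 3 fragments:
  43–93 → 51 bp
  94–132 → 39 bp
  133–135 then 1–42 → 3 + 42 = 45 bp
Sorted largest to smallest: 51, 45, 39 bp.

51, 45, 39 bp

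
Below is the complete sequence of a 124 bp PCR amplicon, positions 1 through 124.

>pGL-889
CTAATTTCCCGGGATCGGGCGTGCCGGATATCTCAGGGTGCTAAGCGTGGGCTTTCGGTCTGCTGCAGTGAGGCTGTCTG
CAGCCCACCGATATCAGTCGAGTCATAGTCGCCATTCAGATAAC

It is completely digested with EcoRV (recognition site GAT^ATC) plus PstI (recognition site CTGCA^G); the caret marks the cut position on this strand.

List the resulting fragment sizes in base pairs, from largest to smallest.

38, 32, 29, 15, 10 bp

EcoRV sites (GATATC) start at positions 27, 90.
EcoRV cuts after base 3 of each site, so after positions 29, 92.
PstI sites (CTGCAG) start at positions 63, 78.
PstI cuts after base 5 of each site (before the last base), so after positions 67, 82.
Combined cut positions: 29, 67, 82, 92.
Linear molecule, 4 cuts → 5 fragments:
  1–29 → 29 bp
  30–67 → 38 bp
  68–82 → 15 bp
  83–92 → 10 bp
  93–124 → 32 bp
Sorted largest to smallest: 38, 32, 29, 15, 10 bp.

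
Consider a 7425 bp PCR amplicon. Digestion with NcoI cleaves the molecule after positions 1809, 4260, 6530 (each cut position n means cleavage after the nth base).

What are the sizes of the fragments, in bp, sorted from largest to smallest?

Linear molecule, 3 cuts → 4 fragments:
  1809 − 0 = 1809 bp
  4260 − 1809 = 2451 bp
  6530 − 4260 = 2270 bp
  7425 − 6530 = 895 bp
Sorted largest to smallest: 2451, 2270, 1809, 895 bp.

2451, 2270, 1809, 895 bp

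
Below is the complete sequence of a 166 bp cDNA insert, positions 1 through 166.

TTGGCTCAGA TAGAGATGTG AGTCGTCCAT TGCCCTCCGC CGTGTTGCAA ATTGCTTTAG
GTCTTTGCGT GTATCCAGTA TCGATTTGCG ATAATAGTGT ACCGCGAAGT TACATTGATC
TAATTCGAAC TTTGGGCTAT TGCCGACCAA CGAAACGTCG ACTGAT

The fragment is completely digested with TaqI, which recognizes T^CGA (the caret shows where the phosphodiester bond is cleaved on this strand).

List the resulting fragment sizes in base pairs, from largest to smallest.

TaqI sites (TCGA) start at positions 81, 125, 158.
TaqI cuts after the first base of each site, so after positions 81, 125, 158.
Linear molecule, 3 cuts → 4 fragments:
  1–81 → 81 bp
  82–125 → 44 bp
  126–158 → 33 bp
  159–166 → 8 bp
Sorted largest to smallest: 81, 44, 33, 8 bp.

81, 44, 33, 8 bp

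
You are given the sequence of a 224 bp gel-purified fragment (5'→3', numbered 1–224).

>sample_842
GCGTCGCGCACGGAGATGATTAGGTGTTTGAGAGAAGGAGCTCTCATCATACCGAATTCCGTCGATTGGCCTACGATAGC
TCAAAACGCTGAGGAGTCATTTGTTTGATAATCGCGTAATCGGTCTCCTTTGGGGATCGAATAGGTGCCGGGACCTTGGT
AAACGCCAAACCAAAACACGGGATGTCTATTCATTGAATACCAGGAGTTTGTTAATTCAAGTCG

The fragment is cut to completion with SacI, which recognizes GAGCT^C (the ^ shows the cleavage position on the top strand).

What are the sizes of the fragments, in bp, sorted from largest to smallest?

The SacI site (GAGCTC) starts at position 38.
SacI cuts after base 5 of each site (before the last base), so after position 42.
Linear molecule, 1 cut → 2 fragments:
  1–42 → 42 bp
  43–224 → 182 bp
Sorted largest to smallest: 182, 42 bp.

182, 42 bp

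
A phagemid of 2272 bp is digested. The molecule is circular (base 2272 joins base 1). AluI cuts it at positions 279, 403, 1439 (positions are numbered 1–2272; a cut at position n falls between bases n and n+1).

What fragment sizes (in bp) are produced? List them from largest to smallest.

Circular molecule, 3 cuts → 3 fragments:
  403 − 279 = 124 bp
  1439 − 403 = 1036 bp
  wrap: 2272 − 1439 + 279 = 1112 bp
Sorted largest to smallest: 1112, 1036, 124 bp.

1112, 1036, 124 bp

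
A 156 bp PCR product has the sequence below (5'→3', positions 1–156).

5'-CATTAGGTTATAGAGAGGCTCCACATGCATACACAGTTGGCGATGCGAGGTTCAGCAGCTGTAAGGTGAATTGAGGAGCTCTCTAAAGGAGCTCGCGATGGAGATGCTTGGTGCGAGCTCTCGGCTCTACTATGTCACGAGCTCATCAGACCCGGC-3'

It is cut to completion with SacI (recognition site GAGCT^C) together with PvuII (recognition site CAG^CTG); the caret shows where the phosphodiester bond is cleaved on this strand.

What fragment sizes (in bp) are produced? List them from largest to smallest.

SacI sites (GAGCTC) start at positions 76, 89, 115, 139.
SacI cuts after base 5 of each site (before the last base), so after positions 80, 93, 119, 143.
The PvuII site (CAGCTG) starts at position 56.
PvuII cuts after base 3 of each site, so after position 58.
Combined cut positions: 58, 80, 93, 119, 143.
Linear molecule, 5 cuts → 6 fragments:
  1–58 → 58 bp
  59–80 → 22 bp
  81–93 → 13 bp
  94–119 → 26 bp
  120–143 → 24 bp
  144–156 → 13 bp
Sorted largest to smallest: 58, 26, 24, 22, 13, 13 bp.

58, 26, 24, 22, 13, 13 bp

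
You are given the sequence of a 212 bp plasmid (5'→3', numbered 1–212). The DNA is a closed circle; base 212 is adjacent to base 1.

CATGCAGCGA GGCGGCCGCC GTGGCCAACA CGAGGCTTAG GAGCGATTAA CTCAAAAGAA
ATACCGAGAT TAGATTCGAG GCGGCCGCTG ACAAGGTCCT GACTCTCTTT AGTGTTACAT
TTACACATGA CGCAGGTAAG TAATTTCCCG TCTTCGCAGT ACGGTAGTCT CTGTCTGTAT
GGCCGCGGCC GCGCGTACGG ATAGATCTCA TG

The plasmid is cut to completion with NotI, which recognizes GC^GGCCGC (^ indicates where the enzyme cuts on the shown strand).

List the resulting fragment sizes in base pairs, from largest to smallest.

NotI sites (GCGGCCGC) start at positions 12, 81, 185.
NotI cuts after base 2 of each site, so after positions 13, 82, 186.
Circular molecule, 3 cuts → 3 fragments:
  14–82 → 69 bp
  83–186 → 104 bp
  187–212 then 1–13 → 26 + 13 = 39 bp
Sorted largest to smallest: 104, 69, 39 bp.

104, 69, 39 bp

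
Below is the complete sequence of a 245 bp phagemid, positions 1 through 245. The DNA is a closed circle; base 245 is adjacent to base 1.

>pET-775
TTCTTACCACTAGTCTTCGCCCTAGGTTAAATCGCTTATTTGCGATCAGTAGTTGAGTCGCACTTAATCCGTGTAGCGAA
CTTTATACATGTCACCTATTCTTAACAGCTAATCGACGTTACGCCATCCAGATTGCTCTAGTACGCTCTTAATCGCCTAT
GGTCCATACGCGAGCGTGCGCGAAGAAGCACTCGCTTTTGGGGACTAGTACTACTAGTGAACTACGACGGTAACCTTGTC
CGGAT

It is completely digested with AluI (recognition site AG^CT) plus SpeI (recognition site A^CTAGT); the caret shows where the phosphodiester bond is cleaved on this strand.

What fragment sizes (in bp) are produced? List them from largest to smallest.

The AluI site (AGCT) starts at position 107.
AluI cuts after base 2 of each site, so after position 108.
SpeI sites (ACTAGT) start at positions 9, 204, 213.
SpeI cuts after the first base of each site, so after positions 9, 204, 213.
Combined cut positions: 9, 108, 204, 213.
Circular molecule, 4 cuts → 4 fragments:
  10–108 → 99 bp
  109–204 → 96 bp
  205–213 → 9 bp
  214–245 then 1–9 → 32 + 9 = 41 bp
Sorted largest to smallest: 99, 96, 41, 9 bp.

99, 96, 41, 9 bp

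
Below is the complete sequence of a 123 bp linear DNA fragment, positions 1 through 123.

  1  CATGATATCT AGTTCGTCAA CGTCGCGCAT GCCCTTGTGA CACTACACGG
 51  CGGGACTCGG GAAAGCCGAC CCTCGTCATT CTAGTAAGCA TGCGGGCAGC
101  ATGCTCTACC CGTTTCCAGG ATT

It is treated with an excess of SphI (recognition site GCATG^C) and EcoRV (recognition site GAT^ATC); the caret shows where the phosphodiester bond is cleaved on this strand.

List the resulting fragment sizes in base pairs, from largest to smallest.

SphI sites (GCATGC) start at positions 27, 88, 99.
SphI cuts after base 5 of each site (before the last base), so after positions 31, 92, 103.
The EcoRV site (GATATC) starts at position 4.
EcoRV cuts after base 3 of each site, so after position 6.
Combined cut positions: 6, 31, 92, 103.
Linear molecule, 4 cuts → 5 fragments:
  1–6 → 6 bp
  7–31 → 25 bp
  32–92 → 61 bp
  93–103 → 11 bp
  104–123 → 20 bp
Sorted largest to smallest: 61, 25, 20, 11, 6 bp.

61, 25, 20, 11, 6 bp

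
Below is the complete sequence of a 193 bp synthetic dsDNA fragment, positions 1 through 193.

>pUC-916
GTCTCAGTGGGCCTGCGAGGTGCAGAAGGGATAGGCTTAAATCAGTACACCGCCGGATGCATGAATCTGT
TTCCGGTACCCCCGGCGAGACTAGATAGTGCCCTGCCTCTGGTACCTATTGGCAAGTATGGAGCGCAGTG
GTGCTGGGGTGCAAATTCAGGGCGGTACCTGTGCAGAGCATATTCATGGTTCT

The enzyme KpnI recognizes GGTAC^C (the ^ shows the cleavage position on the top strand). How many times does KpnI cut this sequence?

3

GGTACC occurs starting at positions 75, 111, 164.
KpnI cuts at 3 sites.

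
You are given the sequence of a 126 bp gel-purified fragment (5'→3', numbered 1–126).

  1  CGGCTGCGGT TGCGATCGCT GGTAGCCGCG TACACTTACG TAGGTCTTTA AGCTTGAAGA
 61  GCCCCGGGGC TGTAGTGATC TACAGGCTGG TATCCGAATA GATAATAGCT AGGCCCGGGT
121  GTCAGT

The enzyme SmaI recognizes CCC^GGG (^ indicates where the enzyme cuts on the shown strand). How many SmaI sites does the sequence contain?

CCCGGG occurs starting at positions 63, 114.
SmaI cuts at 2 sites.

2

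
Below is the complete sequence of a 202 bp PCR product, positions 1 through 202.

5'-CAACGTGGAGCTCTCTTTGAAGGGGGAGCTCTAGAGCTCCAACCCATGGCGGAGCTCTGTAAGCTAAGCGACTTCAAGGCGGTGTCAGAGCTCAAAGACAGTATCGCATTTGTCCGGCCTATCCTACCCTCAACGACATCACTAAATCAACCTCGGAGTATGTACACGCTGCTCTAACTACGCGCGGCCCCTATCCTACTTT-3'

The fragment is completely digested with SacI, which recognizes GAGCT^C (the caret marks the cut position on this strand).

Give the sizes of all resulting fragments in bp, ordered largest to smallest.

SacI sites (GAGCTC) start at positions 8, 26, 34, 52, 88.
SacI cuts after base 5 of each site (before the last base), so after positions 12, 30, 38, 56, 92.
Linear molecule, 5 cuts → 6 fragments:
  1–12 → 12 bp
  13–30 → 18 bp
  31–38 → 8 bp
  39–56 → 18 bp
  57–92 → 36 bp
  93–202 → 110 bp
Sorted largest to smallest: 110, 36, 18, 18, 12, 8 bp.

110, 36, 18, 18, 12, 8 bp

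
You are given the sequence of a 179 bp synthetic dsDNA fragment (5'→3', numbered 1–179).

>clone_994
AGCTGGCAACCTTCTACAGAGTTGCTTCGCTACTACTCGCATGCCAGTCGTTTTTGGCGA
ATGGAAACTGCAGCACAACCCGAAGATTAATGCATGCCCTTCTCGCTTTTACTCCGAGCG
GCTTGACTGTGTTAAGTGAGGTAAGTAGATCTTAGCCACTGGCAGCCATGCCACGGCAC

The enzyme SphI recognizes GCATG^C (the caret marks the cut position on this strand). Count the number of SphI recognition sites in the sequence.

2

GCATGC occurs starting at positions 39, 92.
SphI cuts at 2 sites.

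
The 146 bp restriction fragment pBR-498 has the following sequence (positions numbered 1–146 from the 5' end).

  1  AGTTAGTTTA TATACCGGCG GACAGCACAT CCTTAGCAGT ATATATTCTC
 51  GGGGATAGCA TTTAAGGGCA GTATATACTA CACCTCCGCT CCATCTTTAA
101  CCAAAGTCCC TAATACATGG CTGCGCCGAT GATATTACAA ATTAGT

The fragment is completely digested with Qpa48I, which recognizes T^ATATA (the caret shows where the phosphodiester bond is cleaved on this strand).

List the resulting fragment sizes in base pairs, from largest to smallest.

74, 32, 31, 9 bp

Qpa48I sites (TATATA) start at positions 9, 40, 72.
Qpa48I cuts after the first base of each site, so after positions 9, 40, 72.
Linear molecule, 3 cuts → 4 fragments:
  1–9 → 9 bp
  10–40 → 31 bp
  41–72 → 32 bp
  73–146 → 74 bp
Sorted largest to smallest: 74, 32, 31, 9 bp.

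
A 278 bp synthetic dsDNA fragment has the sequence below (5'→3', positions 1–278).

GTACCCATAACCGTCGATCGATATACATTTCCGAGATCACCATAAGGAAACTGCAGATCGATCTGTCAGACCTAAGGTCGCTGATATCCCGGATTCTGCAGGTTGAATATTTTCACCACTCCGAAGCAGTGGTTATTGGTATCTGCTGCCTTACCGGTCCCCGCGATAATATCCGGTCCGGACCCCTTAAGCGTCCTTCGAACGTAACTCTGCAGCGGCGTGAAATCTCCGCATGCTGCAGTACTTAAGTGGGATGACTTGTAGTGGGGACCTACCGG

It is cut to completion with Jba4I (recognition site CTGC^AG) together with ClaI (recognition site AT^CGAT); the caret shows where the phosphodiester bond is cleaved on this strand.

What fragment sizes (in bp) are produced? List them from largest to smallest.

114, 41, 39, 36, 26, 18, 4 bp

Jba4I sites (CTGCAG) start at positions 51, 96, 210, 236.
Jba4I cuts after base 4 of each site, so after positions 54, 99, 213, 239.
ClaI sites (ATCGAT) start at positions 17, 57.
ClaI cuts after base 2 of each site, so after positions 18, 58.
Combined cut positions: 18, 54, 58, 99, 213, 239.
Linear molecule, 6 cuts → 7 fragments:
  1–18 → 18 bp
  19–54 → 36 bp
  55–58 → 4 bp
  59–99 → 41 bp
  100–213 → 114 bp
  214–239 → 26 bp
  240–278 → 39 bp
Sorted largest to smallest: 114, 41, 39, 36, 26, 18, 4 bp.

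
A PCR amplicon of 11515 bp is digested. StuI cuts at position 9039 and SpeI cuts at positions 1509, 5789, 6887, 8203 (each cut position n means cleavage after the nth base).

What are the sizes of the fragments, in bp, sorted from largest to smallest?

4280, 2476, 1509, 1316, 1098, 836 bp

Combined cut positions (sorted): 1509, 5789, 6887, 8203, 9039.
Linear molecule, 5 cuts → 6 fragments:
  1509 − 0 = 1509 bp
  5789 − 1509 = 4280 bp
  6887 − 5789 = 1098 bp
  8203 − 6887 = 1316 bp
  9039 − 8203 = 836 bp
  11515 − 9039 = 2476 bp
Sorted largest to smallest: 4280, 2476, 1509, 1316, 1098, 836 bp.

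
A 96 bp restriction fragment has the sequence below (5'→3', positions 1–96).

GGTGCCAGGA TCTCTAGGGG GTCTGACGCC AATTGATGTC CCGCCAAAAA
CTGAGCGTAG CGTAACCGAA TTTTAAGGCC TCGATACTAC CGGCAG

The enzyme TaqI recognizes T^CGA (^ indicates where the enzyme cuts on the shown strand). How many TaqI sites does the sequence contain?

TCGA occurs starting at position 81.
TaqI cuts at 1 site.

1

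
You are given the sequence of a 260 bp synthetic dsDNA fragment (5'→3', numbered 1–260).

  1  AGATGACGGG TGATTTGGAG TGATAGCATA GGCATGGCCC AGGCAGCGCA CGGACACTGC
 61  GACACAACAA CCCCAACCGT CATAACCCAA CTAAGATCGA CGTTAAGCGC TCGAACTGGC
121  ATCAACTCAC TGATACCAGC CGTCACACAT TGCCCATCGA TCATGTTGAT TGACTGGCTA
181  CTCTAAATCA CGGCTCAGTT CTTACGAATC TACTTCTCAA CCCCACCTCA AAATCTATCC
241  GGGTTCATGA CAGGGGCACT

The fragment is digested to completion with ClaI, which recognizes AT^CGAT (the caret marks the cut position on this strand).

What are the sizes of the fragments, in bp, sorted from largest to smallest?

157, 103 bp

The ClaI site (ATCGAT) starts at position 156.
ClaI cuts after base 2 of each site, so after position 157.
Linear molecule, 1 cut → 2 fragments:
  1–157 → 157 bp
  158–260 → 103 bp
Sorted largest to smallest: 157, 103 bp.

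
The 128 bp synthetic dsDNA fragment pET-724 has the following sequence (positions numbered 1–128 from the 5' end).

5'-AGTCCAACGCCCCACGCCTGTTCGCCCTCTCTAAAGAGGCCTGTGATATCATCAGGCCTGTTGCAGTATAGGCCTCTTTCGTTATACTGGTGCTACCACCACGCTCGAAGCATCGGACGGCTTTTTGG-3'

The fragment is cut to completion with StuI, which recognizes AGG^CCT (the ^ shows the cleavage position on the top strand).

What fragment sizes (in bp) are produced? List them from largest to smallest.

56, 39, 17, 16 bp

StuI sites (AGGCCT) start at positions 37, 54, 70.
StuI cuts after base 3 of each site, so after positions 39, 56, 72.
Linear molecule, 3 cuts → 4 fragments:
  1–39 → 39 bp
  40–56 → 17 bp
  57–72 → 16 bp
  73–128 → 56 bp
Sorted largest to smallest: 56, 39, 17, 16 bp.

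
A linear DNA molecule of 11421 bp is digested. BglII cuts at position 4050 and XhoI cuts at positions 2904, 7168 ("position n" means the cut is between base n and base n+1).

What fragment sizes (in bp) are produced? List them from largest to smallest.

4253, 3118, 2904, 1146 bp

Combined cut positions (sorted): 2904, 4050, 7168.
Linear molecule, 3 cuts → 4 fragments:
  2904 − 0 = 2904 bp
  4050 − 2904 = 1146 bp
  7168 − 4050 = 3118 bp
  11421 − 7168 = 4253 bp
Sorted largest to smallest: 4253, 3118, 2904, 1146 bp.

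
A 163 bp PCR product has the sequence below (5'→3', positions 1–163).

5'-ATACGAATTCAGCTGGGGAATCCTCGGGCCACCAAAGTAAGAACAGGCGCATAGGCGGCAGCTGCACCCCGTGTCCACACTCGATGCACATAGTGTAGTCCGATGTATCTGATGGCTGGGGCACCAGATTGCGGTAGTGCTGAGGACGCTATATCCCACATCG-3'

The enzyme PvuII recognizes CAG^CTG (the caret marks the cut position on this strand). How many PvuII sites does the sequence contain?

2

CAGCTG occurs starting at positions 10, 59.
PvuII cuts at 2 sites.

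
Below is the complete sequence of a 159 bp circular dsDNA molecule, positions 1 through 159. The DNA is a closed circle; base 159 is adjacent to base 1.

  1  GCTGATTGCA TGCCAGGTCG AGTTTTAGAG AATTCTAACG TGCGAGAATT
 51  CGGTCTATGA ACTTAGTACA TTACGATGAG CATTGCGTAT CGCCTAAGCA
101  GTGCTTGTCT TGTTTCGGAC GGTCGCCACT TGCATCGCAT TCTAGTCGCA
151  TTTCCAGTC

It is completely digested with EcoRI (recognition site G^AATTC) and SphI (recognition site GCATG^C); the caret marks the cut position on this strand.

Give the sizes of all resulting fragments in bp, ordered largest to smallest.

EcoRI sites (GAATTC) start at positions 30, 46.
EcoRI cuts after the first base of each site, so after positions 30, 46.
The SphI site (GCATGC) starts at position 8.
SphI cuts after base 5 of each site (before the last base), so after position 12.
Combined cut positions: 12, 30, 46.
Circular molecule, 3 cuts → 3 fragments:
  13–30 → 18 bp
  31–46 → 16 bp
  47–159 then 1–12 → 113 + 12 = 125 bp
Sorted largest to smallest: 125, 18, 16 bp.

125, 18, 16 bp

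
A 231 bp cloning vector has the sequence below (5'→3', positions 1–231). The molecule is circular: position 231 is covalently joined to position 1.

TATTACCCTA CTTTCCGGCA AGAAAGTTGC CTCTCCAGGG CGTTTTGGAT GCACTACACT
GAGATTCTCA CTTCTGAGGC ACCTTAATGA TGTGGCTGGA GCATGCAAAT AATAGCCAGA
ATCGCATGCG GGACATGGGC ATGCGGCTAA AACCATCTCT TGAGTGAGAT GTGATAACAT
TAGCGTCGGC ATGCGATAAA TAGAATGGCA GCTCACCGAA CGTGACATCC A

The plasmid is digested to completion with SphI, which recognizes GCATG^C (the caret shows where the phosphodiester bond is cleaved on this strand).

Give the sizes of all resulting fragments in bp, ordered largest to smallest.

SphI sites (GCATGC) start at positions 101, 124, 139, 189.
SphI cuts after base 5 of each site (before the last base), so after positions 105, 128, 143, 193.
Circular molecule, 4 cuts → 4 fragments:
  106–128 → 23 bp
  129–143 → 15 bp
  144–193 → 50 bp
  194–231 then 1–105 → 38 + 105 = 143 bp
Sorted largest to smallest: 143, 50, 23, 15 bp.

143, 50, 23, 15 bp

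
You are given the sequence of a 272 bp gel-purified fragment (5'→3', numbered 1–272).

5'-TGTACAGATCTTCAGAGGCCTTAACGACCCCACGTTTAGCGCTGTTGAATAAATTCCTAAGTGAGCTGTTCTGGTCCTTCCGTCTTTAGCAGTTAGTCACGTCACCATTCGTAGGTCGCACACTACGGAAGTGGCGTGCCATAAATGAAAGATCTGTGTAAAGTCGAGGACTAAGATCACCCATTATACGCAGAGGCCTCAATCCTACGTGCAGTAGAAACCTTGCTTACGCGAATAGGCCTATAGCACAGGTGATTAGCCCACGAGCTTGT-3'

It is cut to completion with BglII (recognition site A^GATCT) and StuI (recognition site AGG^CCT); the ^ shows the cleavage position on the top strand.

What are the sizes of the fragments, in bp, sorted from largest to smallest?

132, 46, 43, 33, 12, 6 bp

BglII sites (AGATCT) start at positions 6, 150.
BglII cuts after the first base of each site, so after positions 6, 150.
StuI sites (AGGCCT) start at positions 16, 194, 237.
StuI cuts after base 3 of each site, so after positions 18, 196, 239.
Combined cut positions: 6, 18, 150, 196, 239.
Linear molecule, 5 cuts → 6 fragments:
  1–6 → 6 bp
  7–18 → 12 bp
  19–150 → 132 bp
  151–196 → 46 bp
  197–239 → 43 bp
  240–272 → 33 bp
Sorted largest to smallest: 132, 46, 43, 33, 12, 6 bp.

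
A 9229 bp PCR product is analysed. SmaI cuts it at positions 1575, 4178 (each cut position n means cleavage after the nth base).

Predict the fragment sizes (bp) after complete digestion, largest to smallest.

5051, 2603, 1575 bp

Linear molecule, 2 cuts → 3 fragments:
  1575 − 0 = 1575 bp
  4178 − 1575 = 2603 bp
  9229 − 4178 = 5051 bp
Sorted largest to smallest: 5051, 2603, 1575 bp.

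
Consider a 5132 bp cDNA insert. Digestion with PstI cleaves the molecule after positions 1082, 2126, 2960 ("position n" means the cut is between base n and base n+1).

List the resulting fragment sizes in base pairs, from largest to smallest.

2172, 1082, 1044, 834 bp

Linear molecule, 3 cuts → 4 fragments:
  1082 − 0 = 1082 bp
  2126 − 1082 = 1044 bp
  2960 − 2126 = 834 bp
  5132 − 2960 = 2172 bp
Sorted largest to smallest: 2172, 1082, 1044, 834 bp.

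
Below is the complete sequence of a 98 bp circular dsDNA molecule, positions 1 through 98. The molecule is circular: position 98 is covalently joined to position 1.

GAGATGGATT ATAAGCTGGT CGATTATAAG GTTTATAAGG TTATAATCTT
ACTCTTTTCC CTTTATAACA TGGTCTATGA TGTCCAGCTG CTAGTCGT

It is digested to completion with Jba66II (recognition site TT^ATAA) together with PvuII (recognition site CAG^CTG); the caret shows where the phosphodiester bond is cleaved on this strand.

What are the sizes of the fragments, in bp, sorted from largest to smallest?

Jba66II sites (TTATAA) start at positions 9, 24, 33, 41, 63.
Jba66II cuts after base 2 of each site, so after positions 10, 25, 34, 42, 64.
The PvuII site (CAGCTG) starts at position 85.
PvuII cuts after base 3 of each site, so after position 87.
Combined cut positions: 10, 25, 34, 42, 64, 87.
Circular molecule, 6 cuts → 6 fragments:
  11–25 → 15 bp
  26–34 → 9 bp
  35–42 → 8 bp
  43–64 → 22 bp
  65–87 → 23 bp
  88–98 then 1–10 → 11 + 10 = 21 bp
Sorted largest to smallest: 23, 22, 21, 15, 9, 8 bp.

23, 22, 21, 15, 9, 8 bp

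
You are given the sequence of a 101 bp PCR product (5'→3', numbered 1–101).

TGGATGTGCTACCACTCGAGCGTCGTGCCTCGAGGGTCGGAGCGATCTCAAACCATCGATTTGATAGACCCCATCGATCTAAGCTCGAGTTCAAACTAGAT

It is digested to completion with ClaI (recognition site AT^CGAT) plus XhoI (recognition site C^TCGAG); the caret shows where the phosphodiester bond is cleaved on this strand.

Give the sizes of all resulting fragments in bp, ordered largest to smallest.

ClaI sites (ATCGAT) start at positions 55, 73.
ClaI cuts after base 2 of each site, so after positions 56, 74.
XhoI sites (CTCGAG) start at positions 15, 29, 84.
XhoI cuts after the first base of each site, so after positions 15, 29, 84.
Combined cut positions: 15, 29, 56, 74, 84.
Linear molecule, 5 cuts → 6 fragments:
  1–15 → 15 bp
  16–29 → 14 bp
  30–56 → 27 bp
  57–74 → 18 bp
  75–84 → 10 bp
  85–101 → 17 bp
Sorted largest to smallest: 27, 18, 17, 15, 14, 10 bp.

27, 18, 17, 15, 14, 10 bp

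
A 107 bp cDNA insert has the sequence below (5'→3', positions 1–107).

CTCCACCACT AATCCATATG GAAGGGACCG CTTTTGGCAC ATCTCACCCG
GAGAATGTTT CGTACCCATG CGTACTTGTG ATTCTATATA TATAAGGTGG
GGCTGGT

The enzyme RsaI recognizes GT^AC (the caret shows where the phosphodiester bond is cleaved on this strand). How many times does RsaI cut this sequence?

2

GTAC occurs starting at positions 62, 72.
RsaI cuts at 2 sites.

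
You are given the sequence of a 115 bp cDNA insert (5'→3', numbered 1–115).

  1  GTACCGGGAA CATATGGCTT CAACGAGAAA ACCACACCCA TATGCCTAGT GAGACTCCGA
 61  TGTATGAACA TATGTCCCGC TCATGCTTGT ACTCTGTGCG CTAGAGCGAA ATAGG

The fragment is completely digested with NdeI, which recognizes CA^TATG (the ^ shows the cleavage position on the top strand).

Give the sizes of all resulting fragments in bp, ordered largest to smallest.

NdeI sites (CATATG) start at positions 11, 39, 69.
NdeI cuts after base 2 of each site, so after positions 12, 40, 70.
Linear molecule, 3 cuts → 4 fragments:
  1–12 → 12 bp
  13–40 → 28 bp
  41–70 → 30 bp
  71–115 → 45 bp
Sorted largest to smallest: 45, 30, 28, 12 bp.

45, 30, 28, 12 bp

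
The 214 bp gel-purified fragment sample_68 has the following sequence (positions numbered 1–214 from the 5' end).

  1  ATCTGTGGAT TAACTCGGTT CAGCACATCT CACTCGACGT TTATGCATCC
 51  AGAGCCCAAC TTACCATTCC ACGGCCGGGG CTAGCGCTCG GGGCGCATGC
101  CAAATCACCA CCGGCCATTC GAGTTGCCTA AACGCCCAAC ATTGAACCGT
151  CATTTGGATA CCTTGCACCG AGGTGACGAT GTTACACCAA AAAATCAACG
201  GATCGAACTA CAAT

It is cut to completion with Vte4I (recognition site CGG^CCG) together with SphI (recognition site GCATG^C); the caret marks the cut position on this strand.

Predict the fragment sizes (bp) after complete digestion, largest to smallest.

The Vte4I site (CGGCCG) starts at position 72.
Vte4I cuts after base 3 of each site, so after position 74.
The SphI site (GCATGC) starts at position 95.
SphI cuts after base 5 of each site (before the last base), so after position 99.
Combined cut positions: 74, 99.
Linear molecule, 2 cuts → 3 fragments:
  1–74 → 74 bp
  75–99 → 25 bp
  100–214 → 115 bp
Sorted largest to smallest: 115, 74, 25 bp.

115, 74, 25 bp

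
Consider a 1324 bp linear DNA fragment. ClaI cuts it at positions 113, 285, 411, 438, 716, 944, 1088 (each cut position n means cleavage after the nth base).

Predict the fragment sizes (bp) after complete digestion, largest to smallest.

278, 236, 228, 172, 144, 126, 113, 27 bp

Linear molecule, 7 cuts → 8 fragments:
  113 − 0 = 113 bp
  285 − 113 = 172 bp
  411 − 285 = 126 bp
  438 − 411 = 27 bp
  716 − 438 = 278 bp
  944 − 716 = 228 bp
  1088 − 944 = 144 bp
  1324 − 1088 = 236 bp
Sorted largest to smallest: 278, 236, 228, 172, 144, 126, 113, 27 bp.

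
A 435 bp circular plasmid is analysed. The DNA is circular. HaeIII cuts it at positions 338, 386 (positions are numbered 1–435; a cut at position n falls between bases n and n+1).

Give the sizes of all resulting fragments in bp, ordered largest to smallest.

387, 48 bp

Circular molecule, 2 cuts → 2 fragments:
  386 − 338 = 48 bp
  wrap: 435 − 386 + 338 = 387 bp
Sorted largest to smallest: 387, 48 bp.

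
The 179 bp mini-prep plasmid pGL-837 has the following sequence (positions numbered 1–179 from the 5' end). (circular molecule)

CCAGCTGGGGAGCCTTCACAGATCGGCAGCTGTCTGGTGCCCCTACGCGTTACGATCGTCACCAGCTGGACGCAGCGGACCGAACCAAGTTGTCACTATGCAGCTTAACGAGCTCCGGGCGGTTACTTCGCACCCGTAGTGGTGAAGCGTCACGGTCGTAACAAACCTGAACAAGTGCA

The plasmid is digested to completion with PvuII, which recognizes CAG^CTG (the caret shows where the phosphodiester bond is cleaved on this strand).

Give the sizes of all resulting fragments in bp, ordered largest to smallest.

PvuII sites (CAGCTG) start at positions 2, 27, 63.
PvuII cuts after base 3 of each site, so after positions 4, 29, 65.
Circular molecule, 3 cuts → 3 fragments:
  5–29 → 25 bp
  30–65 → 36 bp
  66–179 then 1–4 → 114 + 4 = 118 bp
Sorted largest to smallest: 118, 36, 25 bp.

118, 36, 25 bp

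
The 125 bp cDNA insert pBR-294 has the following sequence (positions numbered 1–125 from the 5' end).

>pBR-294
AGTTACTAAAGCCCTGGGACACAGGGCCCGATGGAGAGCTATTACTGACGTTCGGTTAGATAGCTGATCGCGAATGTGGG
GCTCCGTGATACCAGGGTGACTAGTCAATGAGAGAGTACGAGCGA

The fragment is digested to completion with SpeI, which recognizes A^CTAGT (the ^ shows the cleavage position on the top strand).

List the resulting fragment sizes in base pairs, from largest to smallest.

The SpeI site (ACTAGT) starts at position 100.
SpeI cuts after the first base of each site, so after position 100.
Linear molecule, 1 cut → 2 fragments:
  1–100 → 100 bp
  101–125 → 25 bp
Sorted largest to smallest: 100, 25 bp.

100, 25 bp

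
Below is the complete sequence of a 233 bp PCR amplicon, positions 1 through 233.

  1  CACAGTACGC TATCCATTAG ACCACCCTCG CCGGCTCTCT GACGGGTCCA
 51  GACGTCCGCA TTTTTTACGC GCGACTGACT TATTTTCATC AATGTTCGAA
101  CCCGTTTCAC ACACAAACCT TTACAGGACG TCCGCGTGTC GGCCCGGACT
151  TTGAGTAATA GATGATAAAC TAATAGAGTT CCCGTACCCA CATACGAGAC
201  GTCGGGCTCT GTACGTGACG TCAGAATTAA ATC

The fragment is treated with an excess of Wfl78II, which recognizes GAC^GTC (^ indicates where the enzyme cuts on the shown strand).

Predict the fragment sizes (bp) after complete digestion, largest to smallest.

76, 71, 53, 19, 14 bp

Wfl78II sites (GACGTC) start at positions 51, 127, 198, 217.
Wfl78II cuts after base 3 of each site, so after positions 53, 129, 200, 219.
Linear molecule, 4 cuts → 5 fragments:
  1–53 → 53 bp
  54–129 → 76 bp
  130–200 → 71 bp
  201–219 → 19 bp
  220–233 → 14 bp
Sorted largest to smallest: 76, 71, 53, 19, 14 bp.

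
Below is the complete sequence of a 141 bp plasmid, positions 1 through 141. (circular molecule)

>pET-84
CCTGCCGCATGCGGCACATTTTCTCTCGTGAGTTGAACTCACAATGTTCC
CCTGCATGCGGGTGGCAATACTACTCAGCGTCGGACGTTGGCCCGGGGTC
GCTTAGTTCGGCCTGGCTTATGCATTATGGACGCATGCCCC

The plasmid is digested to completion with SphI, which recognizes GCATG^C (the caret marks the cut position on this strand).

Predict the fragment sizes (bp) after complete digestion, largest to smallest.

79, 47, 15 bp

SphI sites (GCATGC) start at positions 7, 54, 133.
SphI cuts after base 5 of each site (before the last base), so after positions 11, 58, 137.
Circular molecule, 3 cuts → 3 fragments:
  12–58 → 47 bp
  59–137 → 79 bp
  138–141 then 1–11 → 4 + 11 = 15 bp
Sorted largest to smallest: 79, 47, 15 bp.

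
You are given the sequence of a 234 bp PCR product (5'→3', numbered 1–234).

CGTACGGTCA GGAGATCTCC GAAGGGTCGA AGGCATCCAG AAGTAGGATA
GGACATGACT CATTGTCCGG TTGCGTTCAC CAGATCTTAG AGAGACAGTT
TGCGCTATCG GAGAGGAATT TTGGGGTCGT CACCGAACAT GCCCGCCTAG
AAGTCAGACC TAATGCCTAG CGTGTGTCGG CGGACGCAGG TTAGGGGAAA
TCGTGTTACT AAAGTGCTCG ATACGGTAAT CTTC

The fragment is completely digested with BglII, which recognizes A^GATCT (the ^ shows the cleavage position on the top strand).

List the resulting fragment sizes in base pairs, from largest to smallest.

152, 69, 13 bp

BglII sites (AGATCT) start at positions 13, 82.
BglII cuts after the first base of each site, so after positions 13, 82.
Linear molecule, 2 cuts → 3 fragments:
  1–13 → 13 bp
  14–82 → 69 bp
  83–234 → 152 bp
Sorted largest to smallest: 152, 69, 13 bp.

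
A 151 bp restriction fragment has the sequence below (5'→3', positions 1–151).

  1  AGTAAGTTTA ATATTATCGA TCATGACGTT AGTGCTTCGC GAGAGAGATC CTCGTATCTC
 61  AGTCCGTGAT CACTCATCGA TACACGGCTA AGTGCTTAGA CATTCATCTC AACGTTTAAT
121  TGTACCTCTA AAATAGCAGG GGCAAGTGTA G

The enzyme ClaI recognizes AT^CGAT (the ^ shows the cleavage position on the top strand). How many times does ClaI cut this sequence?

2

ATCGAT occurs starting at positions 16, 76.
ClaI cuts at 2 sites.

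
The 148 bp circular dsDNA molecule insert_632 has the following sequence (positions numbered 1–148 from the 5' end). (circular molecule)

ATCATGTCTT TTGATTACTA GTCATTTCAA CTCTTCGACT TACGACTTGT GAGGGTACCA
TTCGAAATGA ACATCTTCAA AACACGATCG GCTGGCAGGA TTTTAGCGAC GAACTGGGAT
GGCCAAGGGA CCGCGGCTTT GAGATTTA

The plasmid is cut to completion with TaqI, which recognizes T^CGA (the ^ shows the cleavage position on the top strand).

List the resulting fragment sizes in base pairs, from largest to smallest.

121, 27 bp

TaqI sites (TCGA) start at positions 35, 62.
TaqI cuts after the first base of each site, so after positions 35, 62.
Circular molecule, 2 cuts → 2 fragments:
  36–62 → 27 bp
  63–148 then 1–35 → 86 + 35 = 121 bp
Sorted largest to smallest: 121, 27 bp.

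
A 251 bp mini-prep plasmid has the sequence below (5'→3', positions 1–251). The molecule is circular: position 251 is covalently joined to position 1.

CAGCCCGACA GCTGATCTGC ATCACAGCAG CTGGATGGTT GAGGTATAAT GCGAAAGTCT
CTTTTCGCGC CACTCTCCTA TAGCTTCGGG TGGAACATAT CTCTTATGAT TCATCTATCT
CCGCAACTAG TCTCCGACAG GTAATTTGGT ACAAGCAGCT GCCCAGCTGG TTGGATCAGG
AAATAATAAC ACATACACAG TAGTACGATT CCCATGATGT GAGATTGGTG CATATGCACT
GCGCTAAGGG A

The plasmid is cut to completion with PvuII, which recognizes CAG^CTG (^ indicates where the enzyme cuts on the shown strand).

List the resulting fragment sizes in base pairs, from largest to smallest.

128, 96, 19, 8 bp

PvuII sites (CAGCTG) start at positions 9, 28, 156, 164.
PvuII cuts after base 3 of each site, so after positions 11, 30, 158, 166.
Circular molecule, 4 cuts → 4 fragments:
  12–30 → 19 bp
  31–158 → 128 bp
  159–166 → 8 bp
  167–251 then 1–11 → 85 + 11 = 96 bp
Sorted largest to smallest: 128, 96, 19, 8 bp.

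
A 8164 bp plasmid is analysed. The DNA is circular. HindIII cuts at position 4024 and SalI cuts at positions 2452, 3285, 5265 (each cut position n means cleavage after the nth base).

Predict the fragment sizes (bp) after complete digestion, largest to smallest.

Combined cut positions (sorted): 2452, 3285, 4024, 5265.
Circular molecule, 4 cuts → 4 fragments:
  3285 − 2452 = 833 bp
  4024 − 3285 = 739 bp
  5265 − 4024 = 1241 bp
  wrap: 8164 − 5265 + 2452 = 5351 bp
Sorted largest to smallest: 5351, 1241, 833, 739 bp.

5351, 1241, 833, 739 bp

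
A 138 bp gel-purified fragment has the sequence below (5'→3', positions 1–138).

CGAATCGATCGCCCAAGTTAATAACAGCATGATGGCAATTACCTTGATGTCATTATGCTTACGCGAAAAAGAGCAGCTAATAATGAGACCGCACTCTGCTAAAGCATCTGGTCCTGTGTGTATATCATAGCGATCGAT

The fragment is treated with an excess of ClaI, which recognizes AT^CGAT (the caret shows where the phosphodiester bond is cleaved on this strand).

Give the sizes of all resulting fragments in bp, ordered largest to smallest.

129, 5, 4 bp

ClaI sites (ATCGAT) start at positions 4, 133.
ClaI cuts after base 2 of each site, so after positions 5, 134.
Linear molecule, 2 cuts → 3 fragments:
  1–5 → 5 bp
  6–134 → 129 bp
  135–138 → 4 bp
Sorted largest to smallest: 129, 5, 4 bp.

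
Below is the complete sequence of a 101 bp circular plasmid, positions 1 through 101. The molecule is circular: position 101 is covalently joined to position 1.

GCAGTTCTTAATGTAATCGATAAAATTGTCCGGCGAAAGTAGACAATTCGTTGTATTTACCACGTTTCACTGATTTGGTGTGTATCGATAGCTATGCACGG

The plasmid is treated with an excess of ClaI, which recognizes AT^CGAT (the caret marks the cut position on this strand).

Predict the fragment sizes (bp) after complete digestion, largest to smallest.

68, 33 bp

ClaI sites (ATCGAT) start at positions 16, 84.
ClaI cuts after base 2 of each site, so after positions 17, 85.
Circular molecule, 2 cuts → 2 fragments:
  18–85 → 68 bp
  86–101 then 1–17 → 16 + 17 = 33 bp
Sorted largest to smallest: 68, 33 bp.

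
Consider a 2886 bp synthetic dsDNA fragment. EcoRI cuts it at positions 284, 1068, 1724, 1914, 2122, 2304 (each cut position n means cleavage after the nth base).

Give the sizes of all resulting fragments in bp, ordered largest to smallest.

Linear molecule, 6 cuts → 7 fragments:
  284 − 0 = 284 bp
  1068 − 284 = 784 bp
  1724 − 1068 = 656 bp
  1914 − 1724 = 190 bp
  2122 − 1914 = 208 bp
  2304 − 2122 = 182 bp
  2886 − 2304 = 582 bp
Sorted largest to smallest: 784, 656, 582, 284, 208, 190, 182 bp.

784, 656, 582, 284, 208, 190, 182 bp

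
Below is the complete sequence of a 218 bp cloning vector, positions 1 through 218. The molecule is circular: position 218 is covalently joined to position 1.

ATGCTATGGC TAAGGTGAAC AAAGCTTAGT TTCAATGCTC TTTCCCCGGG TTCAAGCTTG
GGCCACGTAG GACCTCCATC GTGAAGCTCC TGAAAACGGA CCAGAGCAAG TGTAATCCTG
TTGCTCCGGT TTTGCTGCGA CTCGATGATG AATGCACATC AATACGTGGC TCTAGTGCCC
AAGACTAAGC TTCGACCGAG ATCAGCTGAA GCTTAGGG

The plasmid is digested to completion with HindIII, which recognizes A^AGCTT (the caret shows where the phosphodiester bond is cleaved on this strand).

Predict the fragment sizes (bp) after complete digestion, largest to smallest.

HindIII sites (AAGCTT) start at positions 22, 54, 187, 209.
HindIII cuts after the first base of each site, so after positions 22, 54, 187, 209.
Circular molecule, 4 cuts → 4 fragments:
  23–54 → 32 bp
  55–187 → 133 bp
  188–209 → 22 bp
  210–218 then 1–22 → 9 + 22 = 31 bp
Sorted largest to smallest: 133, 32, 31, 22 bp.

133, 32, 31, 22 bp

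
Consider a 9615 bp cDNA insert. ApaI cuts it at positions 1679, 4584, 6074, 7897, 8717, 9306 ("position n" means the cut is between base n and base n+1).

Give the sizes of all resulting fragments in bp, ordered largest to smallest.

Linear molecule, 6 cuts → 7 fragments:
  1679 − 0 = 1679 bp
  4584 − 1679 = 2905 bp
  6074 − 4584 = 1490 bp
  7897 − 6074 = 1823 bp
  8717 − 7897 = 820 bp
  9306 − 8717 = 589 bp
  9615 − 9306 = 309 bp
Sorted largest to smallest: 2905, 1823, 1679, 1490, 820, 589, 309 bp.

2905, 1823, 1679, 1490, 820, 589, 309 bp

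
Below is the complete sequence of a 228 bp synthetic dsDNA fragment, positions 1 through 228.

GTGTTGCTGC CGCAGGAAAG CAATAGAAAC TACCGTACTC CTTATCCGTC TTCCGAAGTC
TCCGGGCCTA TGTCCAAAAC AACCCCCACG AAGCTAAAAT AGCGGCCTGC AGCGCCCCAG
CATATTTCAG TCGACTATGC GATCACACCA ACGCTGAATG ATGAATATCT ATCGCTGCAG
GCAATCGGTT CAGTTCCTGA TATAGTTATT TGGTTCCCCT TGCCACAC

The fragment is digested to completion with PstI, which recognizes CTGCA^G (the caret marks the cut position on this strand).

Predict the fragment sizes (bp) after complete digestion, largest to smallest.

PstI sites (CTGCAG) start at positions 107, 175.
PstI cuts after base 5 of each site (before the last base), so after positions 111, 179.
Linear molecule, 2 cuts → 3 fragments:
  1–111 → 111 bp
  112–179 → 68 bp
  180–228 → 49 bp
Sorted largest to smallest: 111, 68, 49 bp.

111, 68, 49 bp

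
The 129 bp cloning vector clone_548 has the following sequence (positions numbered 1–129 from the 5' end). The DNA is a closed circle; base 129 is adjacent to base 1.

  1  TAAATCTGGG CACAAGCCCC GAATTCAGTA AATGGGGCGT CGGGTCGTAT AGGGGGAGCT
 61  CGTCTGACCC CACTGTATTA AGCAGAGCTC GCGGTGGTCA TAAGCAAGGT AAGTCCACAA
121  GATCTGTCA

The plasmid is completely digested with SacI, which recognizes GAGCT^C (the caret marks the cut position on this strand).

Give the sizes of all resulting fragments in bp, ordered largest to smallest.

100, 29 bp

SacI sites (GAGCTC) start at positions 56, 85.
SacI cuts after base 5 of each site (before the last base), so after positions 60, 89.
Circular molecule, 2 cuts → 2 fragments:
  61–89 → 29 bp
  90–129 then 1–60 → 40 + 60 = 100 bp
Sorted largest to smallest: 100, 29 bp.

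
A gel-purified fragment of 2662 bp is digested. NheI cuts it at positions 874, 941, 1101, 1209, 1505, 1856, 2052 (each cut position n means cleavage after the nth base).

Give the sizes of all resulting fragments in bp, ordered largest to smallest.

Linear molecule, 7 cuts → 8 fragments:
  874 − 0 = 874 bp
  941 − 874 = 67 bp
  1101 − 941 = 160 bp
  1209 − 1101 = 108 bp
  1505 − 1209 = 296 bp
  1856 − 1505 = 351 bp
  2052 − 1856 = 196 bp
  2662 − 2052 = 610 bp
Sorted largest to smallest: 874, 610, 351, 296, 196, 160, 108, 67 bp.

874, 610, 351, 296, 196, 160, 108, 67 bp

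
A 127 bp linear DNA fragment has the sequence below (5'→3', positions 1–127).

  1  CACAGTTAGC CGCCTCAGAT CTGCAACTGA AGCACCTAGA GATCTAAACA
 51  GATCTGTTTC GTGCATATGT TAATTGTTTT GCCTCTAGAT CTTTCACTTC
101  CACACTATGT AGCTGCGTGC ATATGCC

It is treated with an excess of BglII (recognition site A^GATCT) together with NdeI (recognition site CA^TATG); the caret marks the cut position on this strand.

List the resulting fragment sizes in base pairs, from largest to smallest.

BglII sites (AGATCT) start at positions 17, 40, 50, 87.
BglII cuts after the first base of each site, so after positions 17, 40, 50, 87.
NdeI sites (CATATG) start at positions 64, 120.
NdeI cuts after base 2 of each site, so after positions 65, 121.
Combined cut positions: 17, 40, 50, 65, 87, 121.
Linear molecule, 6 cuts → 7 fragments:
  1–17 → 17 bp
  18–40 → 23 bp
  41–50 → 10 bp
  51–65 → 15 bp
  66–87 → 22 bp
  88–121 → 34 bp
  122–127 → 6 bp
Sorted largest to smallest: 34, 23, 22, 17, 15, 10, 6 bp.

34, 23, 22, 17, 15, 10, 6 bp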